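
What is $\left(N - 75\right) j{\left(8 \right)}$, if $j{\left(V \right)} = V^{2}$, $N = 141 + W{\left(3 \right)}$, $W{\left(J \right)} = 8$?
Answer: $4736$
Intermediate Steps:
$N = 149$ ($N = 141 + 8 = 149$)
$\left(N - 75\right) j{\left(8 \right)} = \left(149 - 75\right) 8^{2} = 74 \cdot 64 = 4736$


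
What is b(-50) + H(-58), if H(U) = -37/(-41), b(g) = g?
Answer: -2013/41 ≈ -49.098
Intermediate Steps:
H(U) = 37/41 (H(U) = -37*(-1/41) = 37/41)
b(-50) + H(-58) = -50 + 37/41 = -2013/41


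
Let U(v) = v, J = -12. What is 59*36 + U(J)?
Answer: 2112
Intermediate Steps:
59*36 + U(J) = 59*36 - 12 = 2124 - 12 = 2112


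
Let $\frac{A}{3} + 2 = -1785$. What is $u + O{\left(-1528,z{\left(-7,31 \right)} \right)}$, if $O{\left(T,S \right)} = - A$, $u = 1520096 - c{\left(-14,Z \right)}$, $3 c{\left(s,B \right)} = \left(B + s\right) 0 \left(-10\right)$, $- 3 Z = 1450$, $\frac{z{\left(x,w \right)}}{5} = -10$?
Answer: $1525457$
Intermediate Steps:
$z{\left(x,w \right)} = -50$ ($z{\left(x,w \right)} = 5 \left(-10\right) = -50$)
$A = -5361$ ($A = -6 + 3 \left(-1785\right) = -6 - 5355 = -5361$)
$Z = - \frac{1450}{3}$ ($Z = \left(- \frac{1}{3}\right) 1450 = - \frac{1450}{3} \approx -483.33$)
$c{\left(s,B \right)} = 0$ ($c{\left(s,B \right)} = \frac{\left(B + s\right) 0 \left(-10\right)}{3} = \frac{0 \left(-10\right)}{3} = \frac{1}{3} \cdot 0 = 0$)
$u = 1520096$ ($u = 1520096 - 0 = 1520096 + 0 = 1520096$)
$O{\left(T,S \right)} = 5361$ ($O{\left(T,S \right)} = \left(-1\right) \left(-5361\right) = 5361$)
$u + O{\left(-1528,z{\left(-7,31 \right)} \right)} = 1520096 + 5361 = 1525457$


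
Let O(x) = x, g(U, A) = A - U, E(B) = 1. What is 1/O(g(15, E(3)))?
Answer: -1/14 ≈ -0.071429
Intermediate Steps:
1/O(g(15, E(3))) = 1/(1 - 1*15) = 1/(1 - 15) = 1/(-14) = -1/14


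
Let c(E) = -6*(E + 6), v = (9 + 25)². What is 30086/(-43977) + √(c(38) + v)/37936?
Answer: -30086/43977 + √223/18968 ≈ -0.68334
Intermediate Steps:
v = 1156 (v = 34² = 1156)
c(E) = -36 - 6*E (c(E) = -6*(6 + E) = -36 - 6*E)
30086/(-43977) + √(c(38) + v)/37936 = 30086/(-43977) + √((-36 - 6*38) + 1156)/37936 = 30086*(-1/43977) + √((-36 - 228) + 1156)*(1/37936) = -30086/43977 + √(-264 + 1156)*(1/37936) = -30086/43977 + √892*(1/37936) = -30086/43977 + (2*√223)*(1/37936) = -30086/43977 + √223/18968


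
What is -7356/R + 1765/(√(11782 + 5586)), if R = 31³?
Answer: -7356/29791 + 1765*√4342/8684 ≈ 13.146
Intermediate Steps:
R = 29791
-7356/R + 1765/(√(11782 + 5586)) = -7356/29791 + 1765/(√(11782 + 5586)) = -7356*1/29791 + 1765/(√17368) = -7356/29791 + 1765/((2*√4342)) = -7356/29791 + 1765*(√4342/8684) = -7356/29791 + 1765*√4342/8684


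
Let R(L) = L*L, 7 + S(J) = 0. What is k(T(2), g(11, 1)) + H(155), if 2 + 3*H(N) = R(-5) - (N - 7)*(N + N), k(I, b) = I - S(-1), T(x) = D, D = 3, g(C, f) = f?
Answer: -45827/3 ≈ -15276.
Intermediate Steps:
S(J) = -7 (S(J) = -7 + 0 = -7)
R(L) = L**2
T(x) = 3
k(I, b) = 7 + I (k(I, b) = I - 1*(-7) = I + 7 = 7 + I)
H(N) = 23/3 - 2*N*(-7 + N)/3 (H(N) = -2/3 + ((-5)**2 - (N - 7)*(N + N))/3 = -2/3 + (25 - (-7 + N)*2*N)/3 = -2/3 + (25 - 2*N*(-7 + N))/3 = -2/3 + (25/3 - 2*N*(-7 + N)/3) = 23/3 - 2*N*(-7 + N)/3)
k(T(2), g(11, 1)) + H(155) = (7 + 3) + (23/3 - 2/3*155**2 + (14/3)*155) = 10 + (23/3 - 2/3*24025 + 2170/3) = 10 + (23/3 - 48050/3 + 2170/3) = 10 - 45857/3 = -45827/3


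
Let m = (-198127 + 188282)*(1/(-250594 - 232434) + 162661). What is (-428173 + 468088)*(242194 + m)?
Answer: -30870375431235116445/483028 ≈ -6.3910e+13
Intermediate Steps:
m = -773519853356415/483028 (m = -9845*(1/(-483028) + 162661) = -9845*(-1/483028 + 162661) = -9845*78569817507/483028 = -773519853356415/483028 ≈ -1.6014e+9)
(-428173 + 468088)*(242194 + m) = (-428173 + 468088)*(242194 - 773519853356415/483028) = 39915*(-773402866872983/483028) = -30870375431235116445/483028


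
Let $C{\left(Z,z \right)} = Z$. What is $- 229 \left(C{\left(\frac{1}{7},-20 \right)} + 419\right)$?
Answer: $- \frac{671886}{7} \approx -95984.0$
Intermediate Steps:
$- 229 \left(C{\left(\frac{1}{7},-20 \right)} + 419\right) = - 229 \left(\frac{1}{7} + 419\right) = \left(-229\right) \frac{2934}{7} = - \frac{671886}{7}$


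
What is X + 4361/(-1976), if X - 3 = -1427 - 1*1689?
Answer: -6155649/1976 ≈ -3115.2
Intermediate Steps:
X = -3113 (X = 3 + (-1427 - 1*1689) = 3 + (-1427 - 1689) = 3 - 3116 = -3113)
X + 4361/(-1976) = -3113 + 4361/(-1976) = -3113 + 4361*(-1/1976) = -3113 - 4361/1976 = -6155649/1976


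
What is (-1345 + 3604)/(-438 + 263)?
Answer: -2259/175 ≈ -12.909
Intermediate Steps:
(-1345 + 3604)/(-438 + 263) = 2259/(-175) = 2259*(-1/175) = -2259/175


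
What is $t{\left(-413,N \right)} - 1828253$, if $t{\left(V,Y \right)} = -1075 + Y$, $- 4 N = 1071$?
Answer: $- \frac{7318383}{4} \approx -1.8296 \cdot 10^{6}$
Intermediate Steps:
$N = - \frac{1071}{4}$ ($N = \left(- \frac{1}{4}\right) 1071 = - \frac{1071}{4} \approx -267.75$)
$t{\left(-413,N \right)} - 1828253 = \left(-1075 - \frac{1071}{4}\right) - 1828253 = - \frac{5371}{4} - 1828253 = - \frac{7318383}{4}$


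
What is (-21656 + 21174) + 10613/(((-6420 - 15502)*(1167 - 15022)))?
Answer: -146397516807/303729310 ≈ -482.00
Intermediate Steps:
(-21656 + 21174) + 10613/(((-6420 - 15502)*(1167 - 15022))) = -482 + 10613/((-21922*(-13855))) = -482 + 10613/303729310 = -146397516807/303729310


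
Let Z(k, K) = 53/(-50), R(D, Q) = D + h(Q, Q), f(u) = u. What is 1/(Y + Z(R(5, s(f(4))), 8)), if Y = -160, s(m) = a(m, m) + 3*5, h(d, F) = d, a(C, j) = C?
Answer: -50/8053 ≈ -0.0062089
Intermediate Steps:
s(m) = 15 + m (s(m) = m + 3*5 = m + 15 = 15 + m)
R(D, Q) = D + Q
Z(k, K) = -53/50 (Z(k, K) = 53*(-1/50) = -53/50)
1/(Y + Z(R(5, s(f(4))), 8)) = 1/(-160 - 53/50) = 1/(-8053/50) = -50/8053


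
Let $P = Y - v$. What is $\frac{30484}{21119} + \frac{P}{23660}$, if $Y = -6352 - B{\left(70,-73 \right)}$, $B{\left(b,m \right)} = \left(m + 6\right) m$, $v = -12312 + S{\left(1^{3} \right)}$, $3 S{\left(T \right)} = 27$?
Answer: $\frac{5311697}{3569111} \approx 1.4882$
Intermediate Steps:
$S{\left(T \right)} = 9$ ($S{\left(T \right)} = \frac{1}{3} \cdot 27 = 9$)
$v = -12303$ ($v = -12312 + 9 = -12303$)
$B{\left(b,m \right)} = m \left(6 + m\right)$ ($B{\left(b,m \right)} = \left(6 + m\right) m = m \left(6 + m\right)$)
$Y = -11243$ ($Y = -6352 - - 73 \left(6 - 73\right) = -6352 - \left(-73\right) \left(-67\right) = -6352 - 4891 = -11243$)
$P = 1060$ ($P = -11243 - -12303 = -11243 + 12303 = 1060$)
$\frac{30484}{21119} + \frac{P}{23660} = \frac{30484}{21119} + \frac{1060}{23660} = 30484 \cdot \frac{1}{21119} + 1060 \cdot \frac{1}{23660} = \frac{30484}{21119} + \frac{53}{1183} = \frac{5311697}{3569111}$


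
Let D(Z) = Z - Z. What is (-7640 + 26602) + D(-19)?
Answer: 18962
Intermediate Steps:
D(Z) = 0
(-7640 + 26602) + D(-19) = (-7640 + 26602) + 0 = 18962 + 0 = 18962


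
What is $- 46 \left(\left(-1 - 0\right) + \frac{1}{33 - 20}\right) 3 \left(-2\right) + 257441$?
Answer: $\frac{3343421}{13} \approx 2.5719 \cdot 10^{5}$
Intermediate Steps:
$- 46 \left(\left(-1 - 0\right) + \frac{1}{33 - 20}\right) 3 \left(-2\right) + 257441 = - 46 \left(\left(-1 + 0\right) + \frac{1}{13}\right) \left(-6\right) + 257441 = - 46 \left(-1 + \frac{1}{13}\right) \left(-6\right) + 257441 = \left(-46\right) \left(- \frac{12}{13}\right) \left(-6\right) + 257441 = \frac{552}{13} \left(-6\right) + 257441 = - \frac{3312}{13} + 257441 = \frac{3343421}{13}$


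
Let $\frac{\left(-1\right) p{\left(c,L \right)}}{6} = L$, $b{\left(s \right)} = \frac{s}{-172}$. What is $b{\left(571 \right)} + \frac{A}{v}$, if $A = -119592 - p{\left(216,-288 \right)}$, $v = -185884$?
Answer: $- \frac{21318181}{7993012} \approx -2.6671$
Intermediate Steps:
$b{\left(s \right)} = - \frac{s}{172}$ ($b{\left(s \right)} = s \left(- \frac{1}{172}\right) = - \frac{s}{172}$)
$p{\left(c,L \right)} = - 6 L$
$A = -121320$ ($A = -119592 - \left(-6\right) \left(-288\right) = -119592 - 1728 = -121320$)
$b{\left(571 \right)} + \frac{A}{v} = \left(- \frac{1}{172}\right) 571 - \frac{121320}{-185884} = - \frac{571}{172} - - \frac{30330}{46471} = - \frac{571}{172} + \frac{30330}{46471} = - \frac{21318181}{7993012}$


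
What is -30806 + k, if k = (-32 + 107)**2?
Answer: -25181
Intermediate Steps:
k = 5625 (k = 75**2 = 5625)
-30806 + k = -30806 + 5625 = -25181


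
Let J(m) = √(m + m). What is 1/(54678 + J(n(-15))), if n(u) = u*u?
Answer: 9113/498280539 - 5*√2/996561078 ≈ 1.8282e-5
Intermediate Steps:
n(u) = u²
J(m) = √2*√m (J(m) = √(2*m) = √2*√m)
1/(54678 + J(n(-15))) = 1/(54678 + √2*√((-15)²)) = 1/(54678 + √2*√225) = 1/(54678 + √2*15) = 1/(54678 + 15*√2)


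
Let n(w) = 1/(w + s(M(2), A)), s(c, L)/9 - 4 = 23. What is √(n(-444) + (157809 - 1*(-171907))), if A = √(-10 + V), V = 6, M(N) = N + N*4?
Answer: √13320855915/201 ≈ 574.21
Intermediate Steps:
M(N) = 5*N (M(N) = N + 4*N = 5*N)
A = 2*I (A = √(-10 + 6) = √(-4) = 2*I ≈ 2.0*I)
s(c, L) = 243 (s(c, L) = 36 + 9*23 = 36 + 207 = 243)
n(w) = 1/(243 + w) (n(w) = 1/(w + 243) = 1/(243 + w))
√(n(-444) + (157809 - 1*(-171907))) = √(1/(243 - 444) + (157809 - 1*(-171907))) = √(1/(-201) + (157809 + 171907)) = √(-1/201 + 329716) = √(66272915/201) = √13320855915/201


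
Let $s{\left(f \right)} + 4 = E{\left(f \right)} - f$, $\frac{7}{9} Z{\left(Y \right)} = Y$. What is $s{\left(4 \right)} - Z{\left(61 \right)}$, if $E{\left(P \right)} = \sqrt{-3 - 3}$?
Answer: $- \frac{605}{7} + i \sqrt{6} \approx -86.429 + 2.4495 i$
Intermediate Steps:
$E{\left(P \right)} = i \sqrt{6}$ ($E{\left(P \right)} = \sqrt{-6} = i \sqrt{6}$)
$Z{\left(Y \right)} = \frac{9 Y}{7}$
$s{\left(f \right)} = -4 - f + i \sqrt{6}$ ($s{\left(f \right)} = -4 - \left(f - i \sqrt{6}\right) = -4 - f + i \sqrt{6}$)
$s{\left(4 \right)} - Z{\left(61 \right)} = \left(-4 - 4 + i \sqrt{6}\right) - \frac{9}{7} \cdot 61 = \left(-4 - 4 + i \sqrt{6}\right) - \frac{549}{7} = \left(-8 + i \sqrt{6}\right) - \frac{549}{7} = - \frac{605}{7} + i \sqrt{6}$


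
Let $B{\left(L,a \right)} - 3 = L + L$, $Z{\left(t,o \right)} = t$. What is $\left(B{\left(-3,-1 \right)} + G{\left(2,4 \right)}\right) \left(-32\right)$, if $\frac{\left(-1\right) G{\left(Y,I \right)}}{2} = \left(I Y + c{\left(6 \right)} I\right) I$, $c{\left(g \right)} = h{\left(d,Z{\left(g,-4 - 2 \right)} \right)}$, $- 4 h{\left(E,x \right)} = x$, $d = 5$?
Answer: $608$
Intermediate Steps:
$h{\left(E,x \right)} = - \frac{x}{4}$
$c{\left(g \right)} = - \frac{g}{4}$
$G{\left(Y,I \right)} = - 2 I \left(- \frac{3 I}{2} + I Y\right)$ ($G{\left(Y,I \right)} = - 2 \left(I Y + \left(- \frac{1}{4}\right) 6 I\right) I = - 2 \left(I Y - \frac{3 I}{2}\right) I = - 2 \left(- \frac{3 I}{2} + I Y\right) I = - 2 I \left(- \frac{3 I}{2} + I Y\right)$)
$B{\left(L,a \right)} = 3 + 2 L$ ($B{\left(L,a \right)} = 3 + \left(L + L\right) = 3 + 2 L$)
$\left(B{\left(-3,-1 \right)} + G{\left(2,4 \right)}\right) \left(-32\right) = \left(\left(3 + 2 \left(-3\right)\right) + 4^{2} \left(3 - 4\right)\right) \left(-32\right) = \left(\left(3 - 6\right) + 16 \left(3 - 4\right)\right) \left(-32\right) = \left(-3 + 16 \left(-1\right)\right) \left(-32\right) = \left(-3 - 16\right) \left(-32\right) = \left(-19\right) \left(-32\right) = 608$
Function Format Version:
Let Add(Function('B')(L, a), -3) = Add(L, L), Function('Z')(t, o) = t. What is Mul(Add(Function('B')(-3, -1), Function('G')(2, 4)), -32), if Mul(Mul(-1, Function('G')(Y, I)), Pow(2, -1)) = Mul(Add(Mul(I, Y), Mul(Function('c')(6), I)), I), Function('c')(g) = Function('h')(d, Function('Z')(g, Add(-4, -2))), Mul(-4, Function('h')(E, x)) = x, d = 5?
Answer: 608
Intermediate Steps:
Function('h')(E, x) = Mul(Rational(-1, 4), x)
Function('c')(g) = Mul(Rational(-1, 4), g)
Function('G')(Y, I) = Mul(-2, I, Add(Mul(Rational(-3, 2), I), Mul(I, Y))) (Function('G')(Y, I) = Mul(-2, Mul(Add(Mul(I, Y), Mul(Mul(Rational(-1, 4), 6), I)), I)) = Mul(-2, Mul(Add(Mul(I, Y), Mul(Rational(-3, 2), I)), I)) = Mul(-2, Mul(Add(Mul(Rational(-3, 2), I), Mul(I, Y)), I)) = Mul(-2, Mul(I, Add(Mul(Rational(-3, 2), I), Mul(I, Y)))) = Mul(-2, I, Add(Mul(Rational(-3, 2), I), Mul(I, Y))))
Function('B')(L, a) = Add(3, Mul(2, L)) (Function('B')(L, a) = Add(3, Add(L, L)) = Add(3, Mul(2, L)))
Mul(Add(Function('B')(-3, -1), Function('G')(2, 4)), -32) = Mul(Add(Add(3, Mul(2, -3)), Mul(Pow(4, 2), Add(3, Mul(-2, 2)))), -32) = Mul(Add(Add(3, -6), Mul(16, Add(3, -4))), -32) = Mul(Add(-3, Mul(16, -1)), -32) = Mul(Add(-3, -16), -32) = Mul(-19, -32) = 608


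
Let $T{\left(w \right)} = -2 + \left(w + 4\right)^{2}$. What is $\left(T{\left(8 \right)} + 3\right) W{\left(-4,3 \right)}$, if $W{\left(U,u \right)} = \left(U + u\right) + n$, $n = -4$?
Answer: $-725$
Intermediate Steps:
$W{\left(U,u \right)} = -4 + U + u$ ($W{\left(U,u \right)} = \left(U + u\right) - 4 = -4 + U + u$)
$T{\left(w \right)} = -2 + \left(4 + w\right)^{2}$
$\left(T{\left(8 \right)} + 3\right) W{\left(-4,3 \right)} = \left(\left(-2 + \left(4 + 8\right)^{2}\right) + 3\right) \left(-4 - 4 + 3\right) = \left(\left(-2 + 12^{2}\right) + 3\right) \left(-5\right) = \left(\left(-2 + 144\right) + 3\right) \left(-5\right) = \left(142 + 3\right) \left(-5\right) = 145 \left(-5\right) = -725$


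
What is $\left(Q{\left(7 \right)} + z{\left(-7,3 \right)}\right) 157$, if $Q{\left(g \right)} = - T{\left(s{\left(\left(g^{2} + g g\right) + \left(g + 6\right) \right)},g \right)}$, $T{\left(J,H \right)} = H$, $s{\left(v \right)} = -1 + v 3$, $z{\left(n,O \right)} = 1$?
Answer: $-942$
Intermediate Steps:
$s{\left(v \right)} = -1 + 3 v$
$Q{\left(g \right)} = - g$
$\left(Q{\left(7 \right)} + z{\left(-7,3 \right)}\right) 157 = \left(\left(-1\right) 7 + 1\right) 157 = \left(-7 + 1\right) 157 = \left(-6\right) 157 = -942$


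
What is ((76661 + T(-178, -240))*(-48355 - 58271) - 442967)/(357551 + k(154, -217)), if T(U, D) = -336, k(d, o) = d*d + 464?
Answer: -8138672417/381731 ≈ -21320.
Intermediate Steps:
k(d, o) = 464 + d² (k(d, o) = d² + 464 = 464 + d²)
((76661 + T(-178, -240))*(-48355 - 58271) - 442967)/(357551 + k(154, -217)) = ((76661 - 336)*(-48355 - 58271) - 442967)/(357551 + (464 + 154²)) = (76325*(-106626) - 442967)/(357551 + (464 + 23716)) = (-8138229450 - 442967)/(357551 + 24180) = -8138672417/381731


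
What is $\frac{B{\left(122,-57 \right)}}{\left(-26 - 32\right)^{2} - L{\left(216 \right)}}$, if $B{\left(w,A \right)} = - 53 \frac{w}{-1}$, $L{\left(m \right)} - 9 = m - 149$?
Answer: $\frac{3233}{1644} \approx 1.9665$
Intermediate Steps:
$L{\left(m \right)} = -140 + m$ ($L{\left(m \right)} = 9 + \left(m - 149\right) = 9 + \left(-149 + m\right) = -140 + m$)
$B{\left(w,A \right)} = 53 w$ ($B{\left(w,A \right)} = - 53 w \left(-1\right) = - 53 \left(- w\right) = 53 w$)
$\frac{B{\left(122,-57 \right)}}{\left(-26 - 32\right)^{2} - L{\left(216 \right)}} = \frac{53 \cdot 122}{\left(-26 - 32\right)^{2} - \left(-140 + 216\right)} = \frac{6466}{\left(-58\right)^{2} - 76} = \frac{6466}{3364 - 76} = \frac{6466}{3288} = 6466 \cdot \frac{1}{3288} = \frac{3233}{1644}$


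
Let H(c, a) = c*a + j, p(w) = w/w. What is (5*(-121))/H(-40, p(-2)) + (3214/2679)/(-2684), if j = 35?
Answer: 435019771/3595218 ≈ 121.00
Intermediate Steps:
p(w) = 1
H(c, a) = 35 + a*c (H(c, a) = c*a + 35 = a*c + 35 = 35 + a*c)
(5*(-121))/H(-40, p(-2)) + (3214/2679)/(-2684) = (5*(-121))/(35 + 1*(-40)) + (3214/2679)/(-2684) = -605/(35 - 40) + (3214*(1/2679))*(-1/2684) = -605/(-5) + (3214/2679)*(-1/2684) = -605*(-⅕) - 1607/3595218 = 121 - 1607/3595218 = 435019771/3595218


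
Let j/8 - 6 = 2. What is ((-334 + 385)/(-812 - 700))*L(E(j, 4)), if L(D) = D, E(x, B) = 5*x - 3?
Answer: -5389/504 ≈ -10.692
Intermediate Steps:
j = 64 (j = 48 + 8*2 = 48 + 16 = 64)
E(x, B) = -3 + 5*x
((-334 + 385)/(-812 - 700))*L(E(j, 4)) = ((-334 + 385)/(-812 - 700))*(-3 + 5*64) = (51/(-1512))*(-3 + 320) = (51*(-1/1512))*317 = -17/504*317 = -5389/504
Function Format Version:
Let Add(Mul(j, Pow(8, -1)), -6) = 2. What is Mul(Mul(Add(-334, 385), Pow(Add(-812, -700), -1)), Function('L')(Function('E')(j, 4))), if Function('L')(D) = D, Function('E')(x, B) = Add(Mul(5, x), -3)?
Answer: Rational(-5389, 504) ≈ -10.692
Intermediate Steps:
j = 64 (j = Add(48, Mul(8, 2)) = Add(48, 16) = 64)
Function('E')(x, B) = Add(-3, Mul(5, x))
Mul(Mul(Add(-334, 385), Pow(Add(-812, -700), -1)), Function('L')(Function('E')(j, 4))) = Mul(Mul(Add(-334, 385), Pow(Add(-812, -700), -1)), Add(-3, Mul(5, 64))) = Mul(Mul(51, Pow(-1512, -1)), Add(-3, 320)) = Mul(Mul(51, Rational(-1, 1512)), 317) = Mul(Rational(-17, 504), 317) = Rational(-5389, 504)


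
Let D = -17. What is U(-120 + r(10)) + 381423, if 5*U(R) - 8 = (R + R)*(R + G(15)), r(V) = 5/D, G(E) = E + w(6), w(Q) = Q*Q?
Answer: 555976567/1445 ≈ 3.8476e+5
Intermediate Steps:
w(Q) = Q²
G(E) = 36 + E (G(E) = E + 6² = E + 36 = 36 + E)
r(V) = -5/17 (r(V) = 5/(-17) = 5*(-1/17) = -5/17)
U(R) = 8/5 + 2*R*(51 + R)/5 (U(R) = 8/5 + ((R + R)*(R + (36 + 15)))/5 = 8/5 + ((2*R)*(R + 51))/5 = 8/5 + ((2*R)*(51 + R))/5 = 8/5 + (2*R*(51 + R))/5 = 8/5 + 2*R*(51 + R)/5)
U(-120 + r(10)) + 381423 = (8/5 + 2*(-120 - 5/17)²/5 + 102*(-120 - 5/17)/5) + 381423 = (8/5 + 2*(-2045/17)²/5 + (102/5)*(-2045/17)) + 381423 = (8/5 + (⅖)*(4182025/289) - 2454) + 381423 = (8/5 + 1672810/289 - 2454) + 381423 = 4820332/1445 + 381423 = 555976567/1445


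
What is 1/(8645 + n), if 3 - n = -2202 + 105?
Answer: 1/10745 ≈ 9.3067e-5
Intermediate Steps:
n = 2100 (n = 3 - (-2202 + 105) = 3 - 1*(-2097) = 3 + 2097 = 2100)
1/(8645 + n) = 1/(8645 + 2100) = 1/10745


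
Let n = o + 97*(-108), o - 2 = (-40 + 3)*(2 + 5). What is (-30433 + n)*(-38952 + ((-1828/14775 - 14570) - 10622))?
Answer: 13004743211016/4925 ≈ 2.6406e+9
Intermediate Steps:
o = -257 (o = 2 + (-40 + 3)*(2 + 5) = 2 - 37*7 = 2 - 259 = -257)
n = -10733 (n = -257 + 97*(-108) = -257 - 10476 = -10733)
(-30433 + n)*(-38952 + ((-1828/14775 - 14570) - 10622)) = (-30433 - 10733)*(-38952 + ((-1828/14775 - 14570) - 10622)) = -41166*(-38952 + ((-1828*1/14775 - 14570) - 10622)) = -41166*(-38952 + ((-1828/14775 - 14570) - 10622)) = -41166*(-38952 + (-215273578/14775 - 10622)) = -41166*(-38952 - 372213628/14775) = -41166*(-947729428/14775) = 13004743211016/4925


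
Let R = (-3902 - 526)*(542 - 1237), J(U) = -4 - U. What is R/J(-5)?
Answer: 3077460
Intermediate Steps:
R = 3077460 (R = -4428*(-695) = 3077460)
R/J(-5) = 3077460/(-4 - 1*(-5)) = 3077460/(-4 + 5) = 3077460/1 = 3077460*1 = 3077460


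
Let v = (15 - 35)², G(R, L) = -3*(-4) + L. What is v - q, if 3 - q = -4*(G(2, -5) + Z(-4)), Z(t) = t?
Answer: 385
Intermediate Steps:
G(R, L) = 12 + L
v = 400 (v = (-20)² = 400)
q = 15 (q = 3 - (-4)*((12 - 5) - 4) = 3 - (-4)*(7 - 4) = 3 - (-4)*3 = 3 - 1*(-12) = 3 + 12 = 15)
v - q = 400 - 1*15 = 400 - 15 = 385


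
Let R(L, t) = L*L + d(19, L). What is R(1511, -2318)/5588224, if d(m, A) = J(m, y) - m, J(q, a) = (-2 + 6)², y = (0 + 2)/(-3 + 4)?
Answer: 1141559/2794112 ≈ 0.40856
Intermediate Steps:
y = 2 (y = 2/1 = 2*1 = 2)
J(q, a) = 16 (J(q, a) = 4² = 16)
d(m, A) = 16 - m
R(L, t) = -3 + L² (R(L, t) = L*L + (16 - 1*19) = L² + (16 - 19) = L² - 3 = -3 + L²)
R(1511, -2318)/5588224 = (-3 + 1511²)/5588224 = (-3 + 2283121)*(1/5588224) = 2283118*(1/5588224) = 1141559/2794112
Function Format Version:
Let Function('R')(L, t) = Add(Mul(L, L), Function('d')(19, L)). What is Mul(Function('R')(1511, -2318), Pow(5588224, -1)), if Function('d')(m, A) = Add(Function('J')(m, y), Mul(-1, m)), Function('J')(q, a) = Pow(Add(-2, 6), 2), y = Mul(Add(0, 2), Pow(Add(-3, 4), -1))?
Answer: Rational(1141559, 2794112) ≈ 0.40856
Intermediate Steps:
y = 2 (y = Mul(2, Pow(1, -1)) = Mul(2, 1) = 2)
Function('J')(q, a) = 16 (Function('J')(q, a) = Pow(4, 2) = 16)
Function('d')(m, A) = Add(16, Mul(-1, m))
Function('R')(L, t) = Add(-3, Pow(L, 2)) (Function('R')(L, t) = Add(Mul(L, L), Add(16, Mul(-1, 19))) = Add(Pow(L, 2), Add(16, -19)) = Add(Pow(L, 2), -3) = Add(-3, Pow(L, 2)))
Mul(Function('R')(1511, -2318), Pow(5588224, -1)) = Mul(Add(-3, Pow(1511, 2)), Pow(5588224, -1)) = Mul(Add(-3, 2283121), Rational(1, 5588224)) = Mul(2283118, Rational(1, 5588224)) = Rational(1141559, 2794112)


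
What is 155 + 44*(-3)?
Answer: 23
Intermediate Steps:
155 + 44*(-3) = 155 - 132 = 23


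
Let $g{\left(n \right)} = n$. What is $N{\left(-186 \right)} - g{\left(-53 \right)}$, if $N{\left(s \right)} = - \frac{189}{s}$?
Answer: $\frac{3349}{62} \approx 54.016$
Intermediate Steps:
$N{\left(-186 \right)} - g{\left(-53 \right)} = - \frac{189}{-186} - -53 = \left(-189\right) \left(- \frac{1}{186}\right) + 53 = \frac{63}{62} + 53 = \frac{3349}{62}$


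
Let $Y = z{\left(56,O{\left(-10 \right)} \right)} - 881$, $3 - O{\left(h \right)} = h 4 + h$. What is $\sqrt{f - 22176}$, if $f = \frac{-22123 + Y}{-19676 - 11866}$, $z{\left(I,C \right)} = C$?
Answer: $\frac{i \sqrt{22062128894022}}{31542} \approx 148.91 i$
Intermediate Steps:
$O{\left(h \right)} = 3 - 5 h$ ($O{\left(h \right)} = 3 - \left(h 4 + h\right) = 3 - \left(4 h + h\right) = 3 - 5 h$)
$Y = -828$ ($Y = \left(3 - -50\right) - 881 = \left(3 + 50\right) - 881 = 53 - 881 = -828$)
$f = \frac{22951}{31542}$ ($f = \frac{-22123 - 828}{-19676 - 11866} = - \frac{22951}{-31542} = \left(-22951\right) \left(- \frac{1}{31542}\right) = \frac{22951}{31542} \approx 0.72763$)
$\sqrt{f - 22176} = \sqrt{\frac{22951}{31542} - 22176} = \sqrt{- \frac{699452441}{31542}} = \frac{i \sqrt{22062128894022}}{31542}$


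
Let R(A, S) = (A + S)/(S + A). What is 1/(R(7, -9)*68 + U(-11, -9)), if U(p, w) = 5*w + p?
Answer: 1/12 ≈ 0.083333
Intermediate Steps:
U(p, w) = p + 5*w
R(A, S) = 1 (R(A, S) = (A + S)/(A + S) = 1)
1/(R(7, -9)*68 + U(-11, -9)) = 1/(1*68 + (-11 + 5*(-9))) = 1/(68 + (-11 - 45)) = 1/(68 - 56) = 1/12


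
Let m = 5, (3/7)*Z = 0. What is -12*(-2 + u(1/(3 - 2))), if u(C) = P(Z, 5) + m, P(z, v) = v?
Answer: -96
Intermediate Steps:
Z = 0 (Z = (7/3)*0 = 0)
u(C) = 10 (u(C) = 5 + 5 = 10)
-12*(-2 + u(1/(3 - 2))) = -12*(-2 + 10) = -12*8 = -96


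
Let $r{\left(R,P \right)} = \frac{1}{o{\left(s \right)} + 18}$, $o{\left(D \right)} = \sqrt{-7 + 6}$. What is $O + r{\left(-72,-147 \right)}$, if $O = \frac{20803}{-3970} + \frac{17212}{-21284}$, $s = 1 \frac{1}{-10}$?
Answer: $- \frac{8229371013}{1373084050} - \frac{i}{325} \approx -5.9933 - 0.0030769 i$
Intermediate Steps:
$s = - \frac{1}{10}$ ($s = 1 \left(- \frac{1}{10}\right) = - \frac{1}{10} \approx -0.1$)
$o{\left(D \right)} = i$ ($o{\left(D \right)} = \sqrt{-1} = i$)
$r{\left(R,P \right)} = \frac{18 - i}{325}$ ($r{\left(R,P \right)} = \frac{1}{i + 18} = \frac{1}{18 + i} = \frac{18 - i}{325}$)
$O = - \frac{127775673}{21124370}$ ($O = 20803 \left(- \frac{1}{3970}\right) + 17212 \left(- \frac{1}{21284}\right) = - \frac{20803}{3970} - \frac{4303}{5321} = - \frac{127775673}{21124370} \approx -6.0487$)
$O + r{\left(-72,-147 \right)} = - \frac{127775673}{21124370} + \left(\frac{18}{325} - \frac{i}{325}\right) = - \frac{8229371013}{1373084050} - \frac{i}{325}$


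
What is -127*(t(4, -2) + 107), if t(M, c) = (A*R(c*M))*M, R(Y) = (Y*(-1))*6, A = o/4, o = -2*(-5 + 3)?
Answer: -37973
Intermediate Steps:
o = 4 (o = -2*(-2) = 4)
A = 1 (A = 4/4 = 4*(1/4) = 1)
R(Y) = -6*Y (R(Y) = -Y*6 = -6*Y)
t(M, c) = -6*c*M**2 (t(M, c) = (1*(-6*c*M))*M = (1*(-6*M*c))*M = (-6*M*c)*M = -6*c*M**2)
-127*(t(4, -2) + 107) = -127*(-6*(-2)*4**2 + 107) = -127*(-6*(-2)*16 + 107) = -127*(192 + 107) = -127*299 = -37973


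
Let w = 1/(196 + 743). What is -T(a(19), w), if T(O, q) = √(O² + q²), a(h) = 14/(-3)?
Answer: -5*√768077/939 ≈ -4.6667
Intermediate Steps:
a(h) = -14/3 (a(h) = 14*(-⅓) = -14/3)
w = 1/939 ≈ 0.0010650
-T(a(19), w) = -√((-14/3)² + (1/939)²) = -√(196/9 + 1/881721) = -√(19201925/881721) = -5*√768077/939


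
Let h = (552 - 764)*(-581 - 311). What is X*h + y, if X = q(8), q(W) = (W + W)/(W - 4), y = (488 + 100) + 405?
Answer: 757409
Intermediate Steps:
h = 189104 (h = -212*(-892) = 189104)
y = 993 (y = 588 + 405 = 993)
q(W) = 2*W/(-4 + W) (q(W) = (2*W)/(-4 + W) = 2*W/(-4 + W))
X = 4 (X = 2*8/(-4 + 8) = 2*8/4 = 2*8*(1/4) = 4)
X*h + y = 4*189104 + 993 = 756416 + 993 = 757409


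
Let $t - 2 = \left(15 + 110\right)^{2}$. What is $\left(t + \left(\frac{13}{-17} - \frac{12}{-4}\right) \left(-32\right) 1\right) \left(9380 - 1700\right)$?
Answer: $\frac{2030922240}{17} \approx 1.1947 \cdot 10^{8}$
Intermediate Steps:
$t = 15627$ ($t = 2 + \left(15 + 110\right)^{2} = 2 + 125^{2} = 2 + 15625 = 15627$)
$\left(t + \left(\frac{13}{-17} - \frac{12}{-4}\right) \left(-32\right) 1\right) \left(9380 - 1700\right) = \left(15627 + \left(\frac{13}{-17} - \frac{12}{-4}\right) \left(-32\right) 1\right) \left(9380 - 1700\right) = \left(15627 + \left(13 \left(- \frac{1}{17}\right) - -3\right) \left(-32\right) 1\right) 7680 = \left(15627 + \left(- \frac{13}{17} + 3\right) \left(-32\right) 1\right) 7680 = \left(15627 + \frac{38}{17} \left(-32\right) 1\right) 7680 = \left(15627 - \frac{1216}{17}\right) 7680 = \frac{264443}{17} \cdot 7680 = \frac{2030922240}{17}$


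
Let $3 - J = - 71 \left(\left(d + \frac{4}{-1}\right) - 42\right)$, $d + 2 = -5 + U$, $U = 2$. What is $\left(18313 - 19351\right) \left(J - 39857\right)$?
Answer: $45127050$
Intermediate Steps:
$d = -5$ ($d = -2 + \left(-5 + 2\right) = -2 - 3 = -5$)
$J = -3618$ ($J = 3 - - 71 \left(\left(-5 + \frac{4}{-1}\right) - 42\right) = 3 - - 71 \left(\left(-5 + 4 \left(-1\right)\right) - 42\right) = 3 - - 71 \left(\left(-5 - 4\right) - 42\right) = 3 - - 71 \left(-9 - 42\right) = 3 - \left(-71\right) \left(-51\right) = 3 - 3621 = -3618$)
$\left(18313 - 19351\right) \left(J - 39857\right) = \left(18313 - 19351\right) \left(-3618 - 39857\right) = \left(-1038\right) \left(-43475\right) = 45127050$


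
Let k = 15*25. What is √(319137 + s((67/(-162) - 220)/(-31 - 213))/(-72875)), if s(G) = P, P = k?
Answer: 2*√27117788511/583 ≈ 564.92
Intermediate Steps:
k = 375
P = 375
s(G) = 375
√(319137 + s((67/(-162) - 220)/(-31 - 213))/(-72875)) = √(319137 + 375/(-72875)) = √(319137 + 375*(-1/72875)) = √(319137 - 3/583) = √(186056868/583) = 2*√27117788511/583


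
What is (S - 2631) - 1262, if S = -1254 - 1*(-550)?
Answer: -4597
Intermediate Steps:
S = -704 (S = -1254 + 550 = -704)
(S - 2631) - 1262 = (-704 - 2631) - 1262 = -3335 - 1262 = -4597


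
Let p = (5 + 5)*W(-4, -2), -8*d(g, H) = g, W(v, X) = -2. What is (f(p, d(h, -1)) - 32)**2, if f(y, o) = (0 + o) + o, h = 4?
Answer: 1089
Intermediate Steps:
d(g, H) = -g/8
p = -20 (p = (5 + 5)*(-2) = 10*(-2) = -20)
f(y, o) = 2*o (f(y, o) = o + o = 2*o)
(f(p, d(h, -1)) - 32)**2 = (2*(-1/8*4) - 32)**2 = (2*(-1/2) - 32)**2 = (-1 - 32)**2 = (-33)**2 = 1089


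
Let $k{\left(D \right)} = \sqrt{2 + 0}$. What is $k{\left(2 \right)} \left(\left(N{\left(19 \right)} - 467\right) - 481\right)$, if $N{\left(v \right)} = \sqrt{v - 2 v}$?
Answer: $\sqrt{2} \left(-948 + i \sqrt{19}\right) \approx -1340.7 + 6.1644 i$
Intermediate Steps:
$k{\left(D \right)} = \sqrt{2}$
$N{\left(v \right)} = \sqrt{- v}$
$k{\left(2 \right)} \left(\left(N{\left(19 \right)} - 467\right) - 481\right) = \sqrt{2} \left(\left(\sqrt{\left(-1\right) 19} - 467\right) - 481\right) = \sqrt{2} \left(\left(\sqrt{-19} - 467\right) - 481\right) = \sqrt{2} \left(\left(i \sqrt{19} - 467\right) - 481\right) = \sqrt{2} \left(\left(-467 + i \sqrt{19}\right) - 481\right) = \sqrt{2} \left(-948 + i \sqrt{19}\right)$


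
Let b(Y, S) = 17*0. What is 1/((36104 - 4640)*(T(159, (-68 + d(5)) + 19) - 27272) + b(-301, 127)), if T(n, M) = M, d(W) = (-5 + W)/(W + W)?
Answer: -1/859627944 ≈ -1.1633e-9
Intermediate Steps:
d(W) = (-5 + W)/(2*W) (d(W) = (-5 + W)/((2*W)) = (-5 + W)*(1/(2*W)) = (-5 + W)/(2*W))
b(Y, S) = 0
1/((36104 - 4640)*(T(159, (-68 + d(5)) + 19) - 27272) + b(-301, 127)) = 1/((36104 - 4640)*(((-68 + (½)*(-5 + 5)/5) + 19) - 27272) + 0) = 1/(31464*(((-68 + (½)*(⅕)*0) + 19) - 27272) + 0) = 1/(31464*(((-68 + 0) + 19) - 27272) + 0) = 1/(31464*((-68 + 19) - 27272) + 0) = 1/(31464*(-49 - 27272) + 0) = 1/(31464*(-27321) + 0) = 1/(-859627944 + 0) = 1/(-859627944) = -1/859627944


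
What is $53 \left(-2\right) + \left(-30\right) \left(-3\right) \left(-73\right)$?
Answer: $-6676$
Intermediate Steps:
$53 \left(-2\right) + \left(-30\right) \left(-3\right) \left(-73\right) = -106 + 90 \left(-73\right) = -106 - 6570 = -6676$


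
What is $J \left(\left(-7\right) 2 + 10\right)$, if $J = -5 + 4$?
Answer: $4$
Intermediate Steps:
$J = -1$
$J \left(\left(-7\right) 2 + 10\right) = - (\left(-7\right) 2 + 10) = - (-14 + 10) = \left(-1\right) \left(-4\right) = 4$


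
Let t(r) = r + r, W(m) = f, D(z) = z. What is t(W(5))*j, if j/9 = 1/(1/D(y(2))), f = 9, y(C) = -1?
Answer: -162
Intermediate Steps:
W(m) = 9
t(r) = 2*r
j = -9 (j = 9/(1/(-1)) = 9/(-1) = 9*(-1) = -9)
t(W(5))*j = (2*9)*(-9) = 18*(-9) = -162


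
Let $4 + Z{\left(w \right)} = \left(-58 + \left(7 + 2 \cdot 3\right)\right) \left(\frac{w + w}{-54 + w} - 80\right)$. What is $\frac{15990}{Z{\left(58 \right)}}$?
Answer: $\frac{15990}{2291} \approx 6.9795$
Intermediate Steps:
$Z{\left(w \right)} = 3596 - \frac{90 w}{-54 + w}$ ($Z{\left(w \right)} = -4 + \left(-58 + \left(7 + 2 \cdot 3\right)\right) \left(\frac{w + w}{-54 + w} - 80\right) = -4 + \left(-58 + \left(7 + 6\right)\right) \left(\frac{2 w}{-54 + w} - 80\right) = -4 + \left(-58 + 13\right) \left(\frac{2 w}{-54 + w} - 80\right) = -4 - 45 \left(-80 + \frac{2 w}{-54 + w}\right) = -4 - \left(-3600 + \frac{90 w}{-54 + w}\right) = 3596 - \frac{90 w}{-54 + w}$)
$\frac{15990}{Z{\left(58 \right)}} = \frac{15990}{2 \frac{1}{-54 + 58} \left(-97092 + 1753 \cdot 58\right)} = \frac{15990}{2 \cdot \frac{1}{4} \left(-97092 + 101674\right)} = \frac{15990}{2 \cdot \frac{1}{4} \cdot 4582} = \frac{15990}{2291}$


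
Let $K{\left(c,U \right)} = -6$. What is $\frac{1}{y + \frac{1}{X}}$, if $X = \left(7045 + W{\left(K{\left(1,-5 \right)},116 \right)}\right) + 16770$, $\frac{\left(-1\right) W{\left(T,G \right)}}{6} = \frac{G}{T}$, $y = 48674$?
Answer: $\frac{23931}{1164817495} \approx 2.0545 \cdot 10^{-5}$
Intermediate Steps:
$W{\left(T,G \right)} = - \frac{6 G}{T}$ ($W{\left(T,G \right)} = - 6 \frac{G}{T} = - \frac{6 G}{T}$)
$X = 23931$ ($X = \left(7045 - \frac{696}{-6}\right) + 16770 = \left(7045 - 696 \left(- \frac{1}{6}\right)\right) + 16770 = \left(7045 + 116\right) + 16770 = 7161 + 16770 = 23931$)
$\frac{1}{y + \frac{1}{X}} = \frac{1}{48674 + \frac{1}{23931}} = \frac{1}{\frac{1164817495}{23931}} = \frac{23931}{1164817495}$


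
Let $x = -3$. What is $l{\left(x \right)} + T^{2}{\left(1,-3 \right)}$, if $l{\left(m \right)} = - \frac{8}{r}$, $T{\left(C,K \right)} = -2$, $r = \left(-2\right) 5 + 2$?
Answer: $5$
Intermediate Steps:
$r = -8$ ($r = -10 + 2 = -8$)
$l{\left(m \right)} = 1$ ($l{\left(m \right)} = - \frac{8}{-8} = \left(-8\right) \left(- \frac{1}{8}\right) = 1$)
$l{\left(x \right)} + T^{2}{\left(1,-3 \right)} = 1 + \left(-2\right)^{2} = 1 + 4 = 5$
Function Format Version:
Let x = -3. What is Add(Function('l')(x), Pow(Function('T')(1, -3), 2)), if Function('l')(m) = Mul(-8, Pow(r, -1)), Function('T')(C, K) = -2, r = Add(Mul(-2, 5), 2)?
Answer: 5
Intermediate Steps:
r = -8 (r = Add(-10, 2) = -8)
Function('l')(m) = 1 (Function('l')(m) = Mul(-8, Pow(-8, -1)) = Mul(-8, Rational(-1, 8)) = 1)
Add(Function('l')(x), Pow(Function('T')(1, -3), 2)) = Add(1, Pow(-2, 2)) = Add(1, 4) = 5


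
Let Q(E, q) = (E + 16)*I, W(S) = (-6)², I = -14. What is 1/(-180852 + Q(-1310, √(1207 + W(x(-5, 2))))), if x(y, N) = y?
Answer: -1/162736 ≈ -6.1449e-6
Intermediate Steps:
W(S) = 36
Q(E, q) = -224 - 14*E (Q(E, q) = (E + 16)*(-14) = (16 + E)*(-14) = -224 - 14*E)
1/(-180852 + Q(-1310, √(1207 + W(x(-5, 2))))) = 1/(-180852 + (-224 - 14*(-1310))) = 1/(-180852 + (-224 + 18340)) = 1/(-180852 + 18116) = 1/(-162736) = -1/162736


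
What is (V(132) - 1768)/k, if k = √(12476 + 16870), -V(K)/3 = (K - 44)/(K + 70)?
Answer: -89350*√29346/1481973 ≈ -10.328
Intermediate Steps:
V(K) = -3*(-44 + K)/(70 + K) (V(K) = -3*(K - 44)/(K + 70) = -3*(-44 + K)/(70 + K))
k = √29346 ≈ 171.31
(V(132) - 1768)/k = (3*(44 - 1*132)/(70 + 132) - 1768)/(√29346) = (3*(44 - 132)/202 - 1768)*(√29346/29346) = (3*(1/202)*(-88) - 1768)*(√29346/29346) = (-132/101 - 1768)*(√29346/29346) = -89350*√29346/1481973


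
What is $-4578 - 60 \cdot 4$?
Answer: $-4818$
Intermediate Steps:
$-4578 - 60 \cdot 4 = -4578 - 240 = -4818$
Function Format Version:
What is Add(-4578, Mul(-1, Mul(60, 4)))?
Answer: -4818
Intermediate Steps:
Add(-4578, Mul(-1, Mul(60, 4))) = Add(-4578, Mul(-1, 240)) = Add(-4578, -240) = -4818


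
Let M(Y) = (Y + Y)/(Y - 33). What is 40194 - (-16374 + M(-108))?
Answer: 2658624/47 ≈ 56566.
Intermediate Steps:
M(Y) = 2*Y/(-33 + Y) (M(Y) = (2*Y)/(-33 + Y) = 2*Y/(-33 + Y))
40194 - (-16374 + M(-108)) = 40194 - (-16374 + 2*(-108)/(-33 - 108)) = 40194 - (-16374 + 2*(-108)/(-141)) = 40194 - (-16374 + 2*(-108)*(-1/141)) = 40194 - (-16374 + 72/47) = 40194 - 1*(-769506/47) = 40194 + 769506/47 = 2658624/47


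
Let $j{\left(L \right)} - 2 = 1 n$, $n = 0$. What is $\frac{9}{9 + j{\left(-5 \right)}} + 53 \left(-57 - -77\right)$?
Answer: $\frac{11669}{11} \approx 1060.8$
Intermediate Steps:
$j{\left(L \right)} = 2$ ($j{\left(L \right)} = 2 + 1 \cdot 0 = 2 + 0 = 2$)
$\frac{9}{9 + j{\left(-5 \right)}} + 53 \left(-57 - -77\right) = \frac{9}{9 + 2} + 53 \left(-57 - -77\right) = \frac{9}{11} + 53 \left(-57 + 77\right) = 9 \cdot \frac{1}{11} + 53 \cdot 20 = \frac{9}{11} + 1060 = \frac{11669}{11}$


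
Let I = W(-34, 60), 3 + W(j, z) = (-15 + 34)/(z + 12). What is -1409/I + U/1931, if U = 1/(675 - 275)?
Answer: 78358435397/152162800 ≈ 514.96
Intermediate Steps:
U = 1/400 ≈ 0.0025000
W(j, z) = -3 + 19/(12 + z) (W(j, z) = -3 + (-15 + 34)/(z + 12) = -3 + 19/(12 + z))
I = -197/72 (I = (-17 - 3*60)/(12 + 60) = (-17 - 180)/72 = (1/72)*(-197) = -197/72 ≈ -2.7361)
-1409/I + U/1931 = -1409/(-197/72) + (1/400)/1931 = -1409*(-72/197) + (1/400)*(1/1931) = 101448/197 + 1/772400 = 78358435397/152162800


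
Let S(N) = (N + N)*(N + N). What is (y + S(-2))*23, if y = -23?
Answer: -161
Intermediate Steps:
S(N) = 4*N**2 (S(N) = (2*N)*(2*N) = 4*N**2)
(y + S(-2))*23 = (-23 + 4*(-2)**2)*23 = (-23 + 4*4)*23 = (-23 + 16)*23 = -7*23 = -161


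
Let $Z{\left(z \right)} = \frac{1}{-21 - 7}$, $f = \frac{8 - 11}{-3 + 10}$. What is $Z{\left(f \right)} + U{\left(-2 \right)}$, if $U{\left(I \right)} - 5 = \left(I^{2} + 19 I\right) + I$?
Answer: $- \frac{869}{28} \approx -31.036$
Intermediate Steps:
$U{\left(I \right)} = 5 + I^{2} + 20 I$ ($U{\left(I \right)} = 5 + \left(\left(I^{2} + 19 I\right) + I\right) = 5 + \left(I^{2} + 20 I\right) = 5 + I^{2} + 20 I$)
$f = - \frac{3}{7} \approx -0.42857$
$Z{\left(z \right)} = - \frac{1}{28}$ ($Z{\left(z \right)} = \frac{1}{-28} = - \frac{1}{28}$)
$Z{\left(f \right)} + U{\left(-2 \right)} = - \frac{1}{28} + \left(5 + \left(-2\right)^{2} + 20 \left(-2\right)\right) = - \frac{1}{28} + \left(5 + 4 - 40\right) = - \frac{1}{28} - 31 = - \frac{869}{28}$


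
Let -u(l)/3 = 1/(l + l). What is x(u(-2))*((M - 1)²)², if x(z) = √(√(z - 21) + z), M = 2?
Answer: √(3 + 18*I)/2 ≈ 1.6297 + 1.3806*I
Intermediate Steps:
u(l) = -3/(2*l) (u(l) = -3/(l + l) = -3*1/(2*l) = -3/(2*l))
x(z) = √(z + √(-21 + z)) (x(z) = √(√(-21 + z) + z) = √(z + √(-21 + z)))
x(u(-2))*((M - 1)²)² = √(-3/2/(-2) + √(-21 - 3/2/(-2)))*((2 - 1)²)² = √(-3/2*(-½) + √(-21 - 3/2*(-½)))*(1²)² = √(¾ + √(-21 + ¾))*1² = √(¾ + √(-81/4))*1 = √(¾ + 9*I/2)*1 = √(¾ + 9*I/2)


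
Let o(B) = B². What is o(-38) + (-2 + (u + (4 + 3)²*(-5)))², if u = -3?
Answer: 63944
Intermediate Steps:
o(-38) + (-2 + (u + (4 + 3)²*(-5)))² = (-38)² + (-2 + (-3 + (4 + 3)²*(-5)))² = 1444 + (-2 + (-3 + 7²*(-5)))² = 1444 + (-2 + (-3 + 49*(-5)))² = 1444 + (-2 + (-3 - 245))² = 1444 + (-2 - 248)² = 1444 + (-250)² = 1444 + 62500 = 63944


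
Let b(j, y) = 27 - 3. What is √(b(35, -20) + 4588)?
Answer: 2*√1153 ≈ 67.912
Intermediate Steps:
b(j, y) = 24
√(b(35, -20) + 4588) = √(24 + 4588) = √4612 = 2*√1153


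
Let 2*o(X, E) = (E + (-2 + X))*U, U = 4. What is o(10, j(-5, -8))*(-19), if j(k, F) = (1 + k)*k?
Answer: -1064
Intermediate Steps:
j(k, F) = k*(1 + k)
o(X, E) = -4 + 2*E + 2*X (o(X, E) = ((E + (-2 + X))*4)/2 = ((-2 + E + X)*4)/2 = (-8 + 4*E + 4*X)/2 = -4 + 2*E + 2*X)
o(10, j(-5, -8))*(-19) = (-4 + 2*(-5*(1 - 5)) + 2*10)*(-19) = (-4 + 2*(-5*(-4)) + 20)*(-19) = (-4 + 2*20 + 20)*(-19) = (-4 + 40 + 20)*(-19) = 56*(-19) = -1064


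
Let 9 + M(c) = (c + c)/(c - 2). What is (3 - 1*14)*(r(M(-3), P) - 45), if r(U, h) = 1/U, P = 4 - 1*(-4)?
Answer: 19360/39 ≈ 496.41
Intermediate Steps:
M(c) = -9 + 2*c/(-2 + c) (M(c) = -9 + (c + c)/(c - 2) = -9 + (2*c)/(-2 + c) = -9 + 2*c/(-2 + c))
P = 8 (P = 4 + 4 = 8)
(3 - 1*14)*(r(M(-3), P) - 45) = (3 - 1*14)*(1/((18 - 7*(-3))/(-2 - 3)) - 45) = (3 - 14)*(1/((18 + 21)/(-5)) - 45) = -11*(1/(-1/5*39) - 45) = -11*(1/(-39/5) - 45) = -11*(-5/39 - 45) = -11*(-1760/39) = 19360/39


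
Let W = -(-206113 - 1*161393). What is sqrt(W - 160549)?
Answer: sqrt(206957) ≈ 454.93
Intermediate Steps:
W = 367506 (W = -(-206113 - 161393) = -1*(-367506) = 367506)
sqrt(W - 160549) = sqrt(367506 - 160549) = sqrt(206957)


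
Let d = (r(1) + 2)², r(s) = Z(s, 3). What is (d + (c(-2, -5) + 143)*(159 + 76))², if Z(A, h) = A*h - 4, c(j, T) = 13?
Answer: 1344028921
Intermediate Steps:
Z(A, h) = -4 + A*h
r(s) = -4 + 3*s (r(s) = -4 + s*3 = -4 + 3*s)
d = 1 (d = ((-4 + 3*1) + 2)² = ((-4 + 3) + 2)² = (-1 + 2)² = 1² = 1)
(d + (c(-2, -5) + 143)*(159 + 76))² = (1 + (13 + 143)*(159 + 76))² = (1 + 156*235)² = (1 + 36660)² = 36661² = 1344028921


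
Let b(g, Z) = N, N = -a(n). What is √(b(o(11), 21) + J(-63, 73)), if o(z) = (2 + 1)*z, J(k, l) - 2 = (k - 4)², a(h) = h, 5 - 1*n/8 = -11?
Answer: √4363 ≈ 66.053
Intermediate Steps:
n = 128 (n = 40 - 8*(-11) = 40 + 88 = 128)
N = -128 (N = -1*128 = -128)
J(k, l) = 2 + (-4 + k)² (J(k, l) = 2 + (k - 4)² = 2 + (-4 + k)²)
o(z) = 3*z
b(g, Z) = -128
√(b(o(11), 21) + J(-63, 73)) = √(-128 + (2 + (-4 - 63)²)) = √(-128 + (2 + (-67)²)) = √(-128 + (2 + 4489)) = √(-128 + 4491) = √4363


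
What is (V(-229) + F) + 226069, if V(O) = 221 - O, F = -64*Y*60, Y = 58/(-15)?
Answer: 241367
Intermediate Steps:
Y = -58/15 (Y = 58*(-1/15) = -58/15 ≈ -3.8667)
F = 14848 (F = -64*(-58/15)*60 = (3712/15)*60 = 14848)
(V(-229) + F) + 226069 = ((221 - 1*(-229)) + 14848) + 226069 = ((221 + 229) + 14848) + 226069 = (450 + 14848) + 226069 = 15298 + 226069 = 241367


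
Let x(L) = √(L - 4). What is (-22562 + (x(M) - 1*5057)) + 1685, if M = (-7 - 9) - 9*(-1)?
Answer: -25934 + I*√11 ≈ -25934.0 + 3.3166*I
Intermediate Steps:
M = -7 (M = -16 + 9 = -7)
x(L) = √(-4 + L)
(-22562 + (x(M) - 1*5057)) + 1685 = (-22562 + (√(-4 - 7) - 1*5057)) + 1685 = (-22562 + (√(-11) - 5057)) + 1685 = (-22562 + (I*√11 - 5057)) + 1685 = (-22562 + (-5057 + I*√11)) + 1685 = (-27619 + I*√11) + 1685 = -25934 + I*√11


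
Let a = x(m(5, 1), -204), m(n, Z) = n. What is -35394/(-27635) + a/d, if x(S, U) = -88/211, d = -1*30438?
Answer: 113658747286/88741760715 ≈ 1.2808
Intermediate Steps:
d = -30438
x(S, U) = -88/211 (x(S, U) = -88*1/211 = -88/211)
a = -88/211 ≈ -0.41706
-35394/(-27635) + a/d = -35394/(-27635) - 88/211/(-30438) = -35394*(-1/27635) - 88/211*(-1/30438) = 35394/27635 + 44/3211209 = 113658747286/88741760715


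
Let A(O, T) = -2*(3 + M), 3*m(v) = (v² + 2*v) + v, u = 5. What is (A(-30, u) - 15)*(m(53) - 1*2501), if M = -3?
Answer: 22675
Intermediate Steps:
m(v) = v + v²/3 (m(v) = ((v² + 2*v) + v)/3 = (v² + 3*v)/3 = v + v²/3)
A(O, T) = 0 (A(O, T) = -2*(3 - 3) = -2*0 = 0)
(A(-30, u) - 15)*(m(53) - 1*2501) = (0 - 15)*((⅓)*53*(3 + 53) - 1*2501) = -15*((⅓)*53*56 - 2501) = -15*(2968/3 - 2501) = -15*(-4535/3) = 22675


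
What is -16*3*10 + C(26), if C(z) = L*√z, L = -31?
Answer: -480 - 31*√26 ≈ -638.07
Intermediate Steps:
C(z) = -31*√z
-16*3*10 + C(26) = -16*3*10 - 31*√26 = -48*10 - 31*√26 = -480 - 31*√26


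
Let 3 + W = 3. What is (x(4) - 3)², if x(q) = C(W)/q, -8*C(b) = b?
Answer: 9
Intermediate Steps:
W = 0 (W = -3 + 3 = 0)
C(b) = -b/8
x(q) = 0 (x(q) = (-⅛*0)/q = 0/q = 0)
(x(4) - 3)² = (0 - 3)² = (-3)² = 9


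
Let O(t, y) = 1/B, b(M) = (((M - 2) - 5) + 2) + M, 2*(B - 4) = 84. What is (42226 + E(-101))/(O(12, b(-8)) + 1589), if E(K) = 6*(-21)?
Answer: 387320/14619 ≈ 26.494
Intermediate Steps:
B = 46 (B = 4 + (1/2)*84 = 4 + 42 = 46)
E(K) = -126
b(M) = -5 + 2*M (b(M) = (((-2 + M) - 5) + 2) + M = ((-7 + M) + 2) + M = (-5 + M) + M = -5 + 2*M)
O(t, y) = 1/46
(42226 + E(-101))/(O(12, b(-8)) + 1589) = (42226 - 126)/(1/46 + 1589) = 42100/(73095/46) = 42100*(46/73095) = 387320/14619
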